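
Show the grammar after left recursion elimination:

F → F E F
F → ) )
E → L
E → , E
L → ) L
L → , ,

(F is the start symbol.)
F is directly left-recursive. The standard transformation for
  A → A α₁ | ... | A α_m | β₁ | ... | β_n
is
  A  → β₁ A' | ... | β_n A'
  A' → α₁ A' | ... | α_m A' | ε

F → ) ) becomes F → ) ) F'
F → F E F becomes F' → E F F'
Add F' → ε

Productions for other non-terminals are unchanged:
  E → L
  E → , E
  L → ) L
  L → , ,

Resulting grammar:
F → ) ) F'
F' → E F F'
F' → ε
E → L
E → , E
L → ) L
L → , ,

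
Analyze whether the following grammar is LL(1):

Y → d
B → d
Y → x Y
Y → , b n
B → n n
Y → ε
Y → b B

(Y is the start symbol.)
Relevant sets:
  FOLLOW(Y) = { $ }

For Y:
  PREDICT(Y → d) = { 'd' }
  PREDICT(Y → x Y) = { 'x' }
  PREDICT(Y → ',' b n) = { ',' }
  PREDICT(Y → ε) = { $ }
  PREDICT(Y → b B) = { 'b' }
For B:
  PREDICT(B → d) = { 'd' }
  PREDICT(B → n n) = { 'n' }

All predict sets are disjoint. The grammar IS LL(1).

Answer: Yes, the grammar is LL(1).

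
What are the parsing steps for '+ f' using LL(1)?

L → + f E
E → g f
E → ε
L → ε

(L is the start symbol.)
LL(1) parsing maintains a stack (initially the start symbol over $) and the input. At each step: if the stack top is a terminal, match it against the current input token; if it is a non-terminal N, replace it with the RHS of M[N, lookahead] (the unique production whose predict set contains the lookahead).

Stack is shown with the top on the left.

Stack    Input  Action
----------------------
L $      + f $  output L → + f E
+ f E $  + f $  match '+'
f E $    f $    match 'f'
E $      $      output E → ε
$        $      accept

The string is accepted.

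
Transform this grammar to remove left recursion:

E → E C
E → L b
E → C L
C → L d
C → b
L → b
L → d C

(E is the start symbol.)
E is directly left-recursive. The standard transformation for
  A → A α₁ | ... | A α_m | β₁ | ... | β_n
is
  A  → β₁ A' | ... | β_n A'
  A' → α₁ A' | ... | α_m A' | ε

E → L b becomes E → L b E'
E → C L becomes E → C L E'
E → E C becomes E' → C E'
Add E' → ε

Productions for other non-terminals are unchanged:
  C → L d
  C → b
  L → b
  L → d C

Resulting grammar:
E → L b E'
E → C L E'
E' → C E'
E' → ε
C → L d
C → b
L → b
L → d C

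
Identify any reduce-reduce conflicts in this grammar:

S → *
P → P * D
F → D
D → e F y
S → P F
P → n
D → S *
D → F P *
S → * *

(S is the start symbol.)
Yes — I14: [F → D .] vs [P → P * D .]; I17: [S → * .] vs [S → * * .]

A reduce-reduce conflict occurs when an LR(0) state has two complete items [A → α .] and [B → β .] — both call for a reduction, and with no lookahead the parser cannot choose between them.

Augment with S' → S and build the canonical LR(0) collection (I0 = CLOSURE({[S' → . S]}), then GOTO on every symbol after a dot until no new states appear). It has 19 states:
  I0: { [P → . P * D], [P → . n], [S → . * *], [S → . *], [S → . P F], [S' → . S] }  — shift
  I1: { [S → * . *], [S → * .] }  — shift, reduce
  I2: { [D → . F P *], [D → . S *], [D → . e F y], [F → . D], [P → . P * D], [P → . n], [P → P . * D], [S → . * *], [S → . *], [S → . P F], [S → P . F] }  — shift
  I3: { [S' → S .] }  — accept
  I4: { [P → n .] }  — reduce
  I5: { [D → . F P *], [D → . S *], [D → . e F y], [F → . D], [P → . P * D], [P → . n], [P → P * . D], [S → * . *], [S → * .], [S → . * *], [S → . *], [S → . P F] }  — shift, reduce
  I6: { [F → D .] }  — reduce
  I7: { [D → F . P *], [P → . P * D], [P → . n], [S → P F .] }  — shift, reduce
  I8: { [D → S . *] }  — shift
  I9: { [D → . F P *], [D → . S *], [D → . e F y], [D → e . F y], [F → . D], [P → . P * D], [P → . n], [S → . * *], [S → . *], [S → . P F] }  — shift
  I10: { [D → F . P *], [D → e F . y], [P → . P * D], [P → . n] }  — shift
  I11: { [D → F P . *], [P → P . * D] }  — shift
  I12: { [D → e F y .] }  — reduce
  I13: { [D → . F P *], [D → . S *], [D → . e F y], [D → F P * .], [F → . D], [P → . P * D], [P → . n], [P → P * . D], [S → . * *], [S → . *], [S → . P F] }  — shift, reduce
  I14: { [F → D .], [P → P * D .] }  — 2 reduces
  I15: { [D → F . P *], [P → . P * D], [P → . n] }  — shift
  I16: { [D → S * .] }  — reduce
  I17: { [S → * * .], [S → * . *], [S → * .] }  — shift, 2 reduces
  I18: { [S → * * .] }  — reduce

I14 contains complete items [F → D .], [P → P * D .] — reduce-reduce conflict.
I17 contains complete items [S → * .], [S → * * .] — reduce-reduce conflict.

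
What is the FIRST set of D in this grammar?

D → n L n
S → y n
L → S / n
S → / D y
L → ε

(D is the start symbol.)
{ 'n' }

From D → n L n:
  - n is a terminal: add 'n' and stop

Collecting: FIRST(D) = { 'n' }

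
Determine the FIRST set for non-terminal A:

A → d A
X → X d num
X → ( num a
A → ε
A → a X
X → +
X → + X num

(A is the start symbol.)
{ 'a', 'd', ε }

From A → d A:
  - d is a terminal: add 'd' and stop
From A → ε:
  - ε-production, so ε ∈ FIRST(A)
From A → a X:
  - a is a terminal: add 'a' and stop

Collecting: FIRST(A) = { 'a', 'd', ε }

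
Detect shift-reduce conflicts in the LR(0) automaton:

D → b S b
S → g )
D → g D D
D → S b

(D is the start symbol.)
No shift-reduce conflicts

A shift-reduce conflict occurs when an LR(0) state has both:
  - a complete (reduce) item [A → α .] (dot at the end), and
  - a shift item [B → β . c γ] (dot before a terminal).

Augment with D' → D and build the canonical LR(0) collection (I0 = CLOSURE({[D' → . D]}), then GOTO on every symbol after a dot until no new states appear). It has 12 states:
  I0: { [D → . S b], [D → . b S b], [D → . g D D], [D' → . D], [S → . g )] }  — shift
  I1: { [D' → D .] }  — accept
  I2: { [D → S . b] }  — shift
  I3: { [D → b . S b], [S → . g )] }  — shift
  I4: { [D → . S b], [D → . b S b], [D → . g D D], [D → g . D D], [S → . g )], [S → g . )] }  — shift
  I5: { [S → g ) .] }  — reduce
  I6: { [D → . S b], [D → . b S b], [D → . g D D], [D → g D . D], [S → . g )] }  — shift
  I7: { [D → g D D .] }  — reduce
  I8: { [D → b S . b] }  — shift
  I9: { [S → g . )] }  — shift
  I10: { [D → b S b .] }  — reduce
  I11: { [D → S b .] }  — reduce

No state contains both a complete item and a shift item.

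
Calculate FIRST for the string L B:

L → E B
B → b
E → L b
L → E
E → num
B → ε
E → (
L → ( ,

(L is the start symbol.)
FIRST sets of the non-terminals involved (from the grammar, by fixed-point iteration):
  FIRST(L) = { '(', 'num' }

To compute FIRST(L B), process the symbols left to right:
Symbol L is a non-terminal. Add FIRST(L) \ {ε} = { '(', 'num' }
L is not nullable (ε ∉ FIRST(L)), so stop here.
FIRST(L B) = { '(', 'num' }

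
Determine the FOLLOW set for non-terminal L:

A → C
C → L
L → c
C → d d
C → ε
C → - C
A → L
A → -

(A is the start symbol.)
{ $ }

To compute FOLLOW(L), find every occurrence of L on a right-hand side N → α L β: add FIRST(β) \ {ε}, and if β is empty or nullable also add FOLLOW(N). Iterate to a fixed point.

In C → L: L is at the end, add FOLLOW(C)
In A → L: L is at the end, add FOLLOW(A)

The FOLLOW sets referred to above (computed the same way, to a fixed point):
  FOLLOW(C) = { $ }
  FOLLOW(A) = { $ }

Taking the union: FOLLOW(L) = { $ }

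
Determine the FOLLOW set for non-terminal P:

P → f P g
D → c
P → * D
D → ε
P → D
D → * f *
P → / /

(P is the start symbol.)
To compute FOLLOW(P), find every occurrence of P on a right-hand side N → α P β: add FIRST(β) \ {ε}, and if β is empty or nullable also add FOLLOW(N). Iterate to a fixed point.

P is the start symbol, so $ ∈ FOLLOW(P).
In P → f P g: P is followed by g, add FIRST(g) \ {ε} = { 'g' }

Taking the union: FOLLOW(P) = { $, 'g' }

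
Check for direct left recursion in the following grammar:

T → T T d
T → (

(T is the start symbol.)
Direct left recursion occurs when N → N α for some non-terminal N (the right-hand side begins with the left-hand side itself).

T → T T d: LEFT RECURSIVE (starts with T)
T → (: starts with '('

The grammar has direct left recursion on: T.

Answer: Yes, T is left-recursive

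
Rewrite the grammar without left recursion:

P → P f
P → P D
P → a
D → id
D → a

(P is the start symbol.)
P is directly left-recursive. The standard transformation for
  A → A α₁ | ... | A α_m | β₁ | ... | β_n
is
  A  → β₁ A' | ... | β_n A'
  A' → α₁ A' | ... | α_m A' | ε

P → a becomes P → a P'
P → P f becomes P' → f P'
P → P D becomes P' → D P'
Add P' → ε

Productions for other non-terminals are unchanged:
  D → id
  D → a

Resulting grammar:
P → a P'
P' → f P'
P' → D P'
P' → ε
D → id
D → a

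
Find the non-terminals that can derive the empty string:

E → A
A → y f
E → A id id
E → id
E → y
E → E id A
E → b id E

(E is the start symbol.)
None

A non-terminal is nullable if it can derive ε (the empty string): either it has an ε-production, or it has a production whose right-hand side consists entirely of nullable non-terminals.

There are no ε-productions, so no non-terminal can derive ε.
No non-terminals are nullable.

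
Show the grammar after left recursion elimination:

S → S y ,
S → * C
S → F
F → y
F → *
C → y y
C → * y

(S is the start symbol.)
S is directly left-recursive. The standard transformation for
  A → A α₁ | ... | A α_m | β₁ | ... | β_n
is
  A  → β₁ A' | ... | β_n A'
  A' → α₁ A' | ... | α_m A' | ε

S → * C becomes S → * C S'
S → F becomes S → F S'
S → S y , becomes S' → y , S'
Add S' → ε

Productions for other non-terminals are unchanged:
  F → y
  F → *
  C → y y
  C → * y

Resulting grammar:
S → * C S'
S → F S'
S' → y , S'
S' → ε
F → y
F → *
C → y y
C → * y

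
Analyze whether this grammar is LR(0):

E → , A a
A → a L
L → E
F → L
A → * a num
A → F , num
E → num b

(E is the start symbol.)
A grammar is LR(0) if no state in the canonical LR(0) collection has:
  - both a shift item (dot before a terminal) and a complete item (shift-reduce conflict), or
  - two or more complete items (reduce-reduce conflict; the accept item [E' → E .] counts as a complete item here).

Augment with E' → E and build the canonical LR(0) collection (I0 = CLOSURE({[E' → . E]}), then GOTO on every symbol after a dot until no new states appear). It has 17 states:
  I0: { [E → . , A a], [E → . num b], [E' → . E] }  — shift
  I1: { [A → . * a num], [A → . F , num], [A → . a L], [E → , . A a], [E → . , A a], [E → . num b], [F → . L], [L → . E] }  — shift
  I2: { [E' → E .] }  — accept
  I3: { [E → num . b] }  — shift
  I4: { [E → num b .] }  — reduce
  I5: { [A → * . a num] }  — shift
  I6: { [E → , A . a] }  — shift
  I7: { [L → E .] }  — reduce
  I8: { [A → F . , num] }  — shift
  I9: { [F → L .] }  — reduce
  I10: { [A → a . L], [E → . , A a], [E → . num b], [L → . E] }  — shift
  I11: { [A → a L .] }  — reduce
  I12: { [A → F , . num] }  — shift
  I13: { [A → F , num .] }  — reduce
  I14: { [E → , A a .] }  — reduce
  I15: { [A → * a . num] }  — shift
  I16: { [A → * a num .] }  — reduce

Every state is either a pure shift/goto state or contains exactly one complete item and nothing to shift — no conflicts. The grammar is LR(0).

Answer: Yes, the grammar is LR(0)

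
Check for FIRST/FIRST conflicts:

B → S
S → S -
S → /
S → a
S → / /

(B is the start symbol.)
Yes. S → S '-' / S → '/' on { '/' }; S → S '-' / S → a on { 'a' }; S → S '-' / S → '/' '/' on { '/' }; S → '/' / S → '/' '/' on { '/' }

A FIRST/FIRST conflict occurs when two productions N → α and N → β for the same non-terminal have FIRST(α) ∩ FIRST(β) ≠ ∅ (with ε ∈ FIRST of a nullable right-hand side, so two nullable alternatives also conflict).

FIRST sets of the non-terminals at (or reachable through a nullable prefix from) the front of some alternative:
  FIRST(S) = { '/', 'a' }

Productions for S:
  S → S -: FIRST = { '/', 'a' }
  S → /: FIRST = { '/' }
  S → a: FIRST = { 'a' }
  S → / /: FIRST = { '/' }
B has only one production, so no FIRST/FIRST conflict is possible there.

Conflict for S: S → S - and S → /
  Overlap: { '/' }
Conflict for S: S → S - and S → a
  Overlap: { 'a' }
Conflict for S: S → S - and S → / /
  Overlap: { '/' }
Conflict for S: S → / and S → / /
  Overlap: { '/' }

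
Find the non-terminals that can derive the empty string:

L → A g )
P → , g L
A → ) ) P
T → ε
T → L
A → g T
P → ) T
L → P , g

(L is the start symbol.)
ε-productions: T → ε
So T is immediately nullable.
No further non-terminal can be added: every production for the remaining non-terminals contains a terminal or a non-nullable non-terminal.
Nullable = { 'T' }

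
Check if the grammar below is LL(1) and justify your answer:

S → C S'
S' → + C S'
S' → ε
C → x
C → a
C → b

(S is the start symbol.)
A grammar is LL(1) if for each non-terminal N with multiple productions, the predict sets of those productions are pairwise disjoint, where PREDICT(N → α) = (FIRST(α) \ {ε}) ∪ (FOLLOW(N) if α ⇒* ε).

Relevant sets:
  FOLLOW(S') = { $ }

For S':
  PREDICT(S' → '+' C S') = { '+' }
  PREDICT(S' → ε) = { $ }
For C:
  PREDICT(C → x) = { 'x' }
  PREDICT(C → a) = { 'a' }
  PREDICT(C → b) = { 'b' }
S has a single production, so nothing to check there.

All predict sets are disjoint. The grammar IS LL(1).

Answer: Yes, the grammar is LL(1).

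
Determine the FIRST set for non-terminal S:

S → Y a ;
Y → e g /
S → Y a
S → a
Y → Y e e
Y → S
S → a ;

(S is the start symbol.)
{ 'a', 'e' }

To compute FIRST(S), examine every production with S on the left-hand side, reading each right-hand side left to right until a non-nullable symbol is reached.

FIRST sets of the other non-terminals involved (by the same procedure, iterated to a fixed point):
  FIRST(Y) = { 'a', 'e' }

From S → Y a ;:
  - Y is a non-terminal: add FIRST(Y) \ {ε} = { 'a', 'e' }
    Y is not nullable, so stop
From S → Y a:
  - Y is a non-terminal: add FIRST(Y) \ {ε} = { 'a', 'e' }
    Y is not nullable, so stop
From S → a:
  - a is a terminal: add 'a' and stop
From S → a ;:
  - a is a terminal: add 'a' and stop

Collecting: FIRST(S) = { 'a', 'e' }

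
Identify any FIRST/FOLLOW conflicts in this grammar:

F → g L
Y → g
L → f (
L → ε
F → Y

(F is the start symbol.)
No FIRST/FOLLOW conflicts.

A FIRST/FOLLOW conflict occurs when a non-terminal N has a nullable alternative N → β (β ⇒* ε) and another alternative N → α with FIRST(α) ∩ FOLLOW(N) ≠ ∅: on such a lookahead the parser cannot decide between expanding α and letting N vanish via β.

Nullable non-terminals: L.

L: nullable alternative(s) L → ε; FOLLOW(L) = { $ }
  L → f (: FIRST \ {ε} = { 'f' } — disjoint from FOLLOW(L)
  L → ε: FIRST \ {ε} = { } — this is the only nullable alternative, skip

F, Y have no nullable alternative, so no FIRST/FOLLOW check is needed there.

No FIRST/FOLLOW conflicts found.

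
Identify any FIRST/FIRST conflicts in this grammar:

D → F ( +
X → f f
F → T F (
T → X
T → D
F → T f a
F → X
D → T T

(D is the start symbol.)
A FIRST/FIRST conflict occurs when two productions N → α and N → β for the same non-terminal have FIRST(α) ∩ FIRST(β) ≠ ∅ (with ε ∈ FIRST of a nullable right-hand side, so two nullable alternatives also conflict).

FIRST sets of the non-terminals at (or reachable through a nullable prefix from) the front of some alternative:
  FIRST(F) = { 'f' }
  FIRST(T) = { 'f' }
  FIRST(X) = { 'f' }
  FIRST(D) = { 'f' }

Productions for D:
  D → F ( +: FIRST = { 'f' }
  D → T T: FIRST = { 'f' }
Productions for F:
  F → T F (: FIRST = { 'f' }
  F → T f a: FIRST = { 'f' }
  F → X: FIRST = { 'f' }
Productions for T:
  T → X: FIRST = { 'f' }
  T → D: FIRST = { 'f' }
X has only one production, so no FIRST/FIRST conflict is possible there.

Conflict for D: D → F ( + and D → T T
  Overlap: { 'f' }
Conflict for F: F → T F ( and F → T f a
  Overlap: { 'f' }
Conflict for F: F → T F ( and F → X
  Overlap: { 'f' }
Conflict for F: F → T f a and F → X
  Overlap: { 'f' }
Conflict for T: T → X and T → D
  Overlap: { 'f' }

Answer: Yes. D → F '(' '+' / D → T T on { 'f' }; F → T F '(' / F → T f a on { 'f' }; F → T F '(' / F → X on { 'f' }; F → T f a / F → X on { 'f' }; T → X / T → D on { 'f' }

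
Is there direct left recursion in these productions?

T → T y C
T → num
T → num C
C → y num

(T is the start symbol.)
Yes, T is left-recursive

Direct left recursion occurs when N → N α for some non-terminal N (the right-hand side begins with the left-hand side itself).

T → T y C: LEFT RECURSIVE (starts with T)
T → num: starts with num
T → num C: starts with num
C → y num: starts with y

The grammar has direct left recursion on: T.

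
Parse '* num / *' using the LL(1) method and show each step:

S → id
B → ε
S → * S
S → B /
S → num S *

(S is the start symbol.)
LL(1) parsing maintains a stack (initially the start symbol over $) and the input. At each step: if the stack top is a terminal, match it against the current input token; if it is a non-terminal N, replace it with the RHS of M[N, lookahead] (the unique production whose predict set contains the lookahead).

Stack is shown with the top on the left.

Stack      Input        Action
------------------------------
S $        * num / * $  output S → * S
* S $      * num / * $  match '*'
S $        num / * $    output S → num S *
num S * $  num / * $    match 'num'
S * $      / * $        output S → B /
B / * $    / * $        output B → ε
/ * $      / * $        match '/'
* $        * $          match '*'
$          $            accept

The string is accepted.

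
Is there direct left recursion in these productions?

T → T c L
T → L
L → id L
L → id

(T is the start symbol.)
Direct left recursion occurs when N → N α for some non-terminal N (the right-hand side begins with the left-hand side itself).

T → T c L: LEFT RECURSIVE (starts with T)
T → L: starts with L
L → id L: starts with id
L → id: starts with id

The grammar has direct left recursion on: T.

Answer: Yes, T is left-recursive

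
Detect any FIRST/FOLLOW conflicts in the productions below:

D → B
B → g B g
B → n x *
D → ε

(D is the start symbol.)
A FIRST/FOLLOW conflict occurs when a non-terminal N has a nullable alternative N → β (β ⇒* ε) and another alternative N → α with FIRST(α) ∩ FOLLOW(N) ≠ ∅: on such a lookahead the parser cannot decide between expanding α and letting N vanish via β.

Nullable non-terminals: D.
FIRST sets used below: FIRST(B) = { 'g', 'n' }

D: nullable alternative(s) D → ε; FOLLOW(D) = { $ }
  D → B: FIRST \ {ε} = { 'g', 'n' } — disjoint from FOLLOW(D)
  D → ε: FIRST \ {ε} = { } — this is the only nullable alternative, skip

B has no nullable alternative, so no FIRST/FOLLOW check is needed there.

No FIRST/FOLLOW conflicts found.

Answer: No FIRST/FOLLOW conflicts.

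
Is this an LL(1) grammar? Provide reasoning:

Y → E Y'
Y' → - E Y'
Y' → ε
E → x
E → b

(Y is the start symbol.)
A grammar is LL(1) if for each non-terminal N with multiple productions, the predict sets of those productions are pairwise disjoint, where PREDICT(N → α) = (FIRST(α) \ {ε}) ∪ (FOLLOW(N) if α ⇒* ε).

Relevant sets:
  FOLLOW(Y') = { $ }

For Y':
  PREDICT(Y' → '-' E Y') = { '-' }
  PREDICT(Y' → ε) = { $ }
For E:
  PREDICT(E → x) = { 'x' }
  PREDICT(E → b) = { 'b' }
Y has a single production, so nothing to check there.

All predict sets are disjoint. The grammar IS LL(1).

Answer: Yes, the grammar is LL(1).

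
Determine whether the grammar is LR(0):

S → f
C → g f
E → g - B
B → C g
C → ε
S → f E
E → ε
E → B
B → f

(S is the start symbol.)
No. Shift-reduce conflict between [C → .] and [B → . f]

A grammar is LR(0) if no state in the canonical LR(0) collection has:
  - both a shift item (dot before a terminal) and a complete item (shift-reduce conflict), or
  - two or more complete items (reduce-reduce conflict; the accept item [S' → S .] counts as a complete item here).

Augment with S' → S and build the canonical LR(0) collection (I0 = CLOSURE({[S' → . S]}), then GOTO on every symbol after a dot until no new states appear). It has 13 states:
  I0: { [S → . f E], [S → . f], [S' → . S] }  — shift
  I1: { [S' → S .] }  — accept
  I2: { [B → . C g], [B → . f], [C → . g f], [C → .], [E → . B], [E → . g - B], [E → .], [S → f . E], [S → f .] }  — shift, 3 reduces
  I3: { [E → B .] }  — reduce
  I4: { [B → C . g] }  — shift
  I5: { [S → f E .] }  — reduce
  I6: { [B → f .] }  — reduce
  I7: { [C → g . f], [E → g . - B] }  — shift
  I8: { [B → . C g], [B → . f], [C → . g f], [C → .], [E → g - . B] }  — shift, reduce
  I9: { [C → g f .] }  — reduce
  I10: { [E → g - B .] }  — reduce
  I11: { [C → g . f] }  — shift
  I12: { [B → C g .] }  — reduce

Conflict in state I2:
  Shift-reduce conflict between [C → .] and [B → . f]
So the grammar is NOT LR(0).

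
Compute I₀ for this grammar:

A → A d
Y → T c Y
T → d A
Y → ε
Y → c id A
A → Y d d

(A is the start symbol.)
{ [A → . A d], [A → . Y d d], [A' → . A], [T → . d A], [Y → . T c Y], [Y → . c id A], [Y → .] }

First, augment the grammar with A' → A
I₀ = CLOSURE({ [A' → . A] }):
  [A' → . A] has the dot before A: add [A → . A d], [A → . Y d d]
  [A → . Y d d] has the dot before Y: add [Y → . T c Y], [Y → .], [Y → . c id A]
  [Y → . T c Y] has the dot before T: add [T → . d A]
No further items can be added.

I₀ = { [A → . A d], [A → . Y d d], [A' → . A], [T → . d A], [Y → . T c Y], [Y → . c id A], [Y → .] }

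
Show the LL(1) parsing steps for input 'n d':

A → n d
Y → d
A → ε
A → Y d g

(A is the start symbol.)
Stack is shown with the top on the left.

Stack  Input  Action
--------------------
A $    n d $  output A → n d
n d $  n d $  match 'n'
d $    d $    match 'd'
$      $      accept

The string is accepted.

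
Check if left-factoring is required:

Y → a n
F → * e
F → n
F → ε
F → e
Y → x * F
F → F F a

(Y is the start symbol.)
Left-factoring is needed when two productions for the same non-terminal
share a common prefix on the right-hand side.

Productions for Y:
  Y → a n
  Y → x * F
Productions for F:
  F → * e
  F → n
  F → ε
  F → e
  F → F F a

No common prefixes found.

Answer: No, left-factoring is not needed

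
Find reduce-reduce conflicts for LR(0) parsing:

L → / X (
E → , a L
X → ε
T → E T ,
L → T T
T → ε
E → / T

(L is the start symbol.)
Yes — I2: [T → .] vs [X → .]

Augment with L' → L and build the canonical LR(0) collection (I0 = CLOSURE({[L' → . L]}), then GOTO on every symbol after a dot until no new states appear). It has 15 states:
  I0: { [E → . , a L], [E → . / T], [L → . / X (], [L → . T T], [L' → . L], [T → . E T ,], [T → .] }  — shift, reduce
  I1: { [E → , . a L] }  — shift
  I2: { [E → . , a L], [E → . / T], [E → / . T], [L → / . X (], [T → . E T ,], [T → .], [X → .] }  — shift, 2 reduces
  I3: { [E → . , a L], [E → . / T], [T → . E T ,], [T → .], [T → E . T ,] }  — shift, reduce
  I4: { [L' → L .] }  — accept
  I5: { [E → . , a L], [E → . / T], [L → T . T], [T → . E T ,], [T → .] }  — shift, reduce
  I6: { [E → . , a L], [E → . / T], [E → / . T], [T → . E T ,], [T → .] }  — shift, reduce
  I7: { [L → T T .] }  — reduce
  I8: { [E → / T .] }  — reduce
  I9: { [T → E T . ,] }  — shift
  I10: { [T → E T , .] }  — reduce
  I11: { [L → / X . (] }  — shift
  I12: { [L → / X ( .] }  — reduce
  I13: { [E → , a . L], [E → . , a L], [E → . / T], [L → . / X (], [L → . T T], [T → . E T ,], [T → .] }  — shift, reduce
  I14: { [E → , a L .] }  — reduce

I2 contains complete items [T → .], [X → .] — reduce-reduce conflict.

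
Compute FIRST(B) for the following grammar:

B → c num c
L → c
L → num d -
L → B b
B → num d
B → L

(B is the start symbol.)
To compute FIRST(B), examine every production with B on the left-hand side, reading each right-hand side left to right until a non-nullable symbol is reached.

FIRST sets of the other non-terminals involved (by the same procedure, iterated to a fixed point):
  FIRST(L) = { 'c', 'num' }

From B → c num c:
  - c is a terminal: add 'c' and stop
From B → num d:
  - num is a terminal: add 'num' and stop
From B → L:
  - L is a non-terminal: add FIRST(L) \ {ε} = { 'c', 'num' }
    L is not nullable, so stop

Collecting: FIRST(B) = { 'c', 'num' }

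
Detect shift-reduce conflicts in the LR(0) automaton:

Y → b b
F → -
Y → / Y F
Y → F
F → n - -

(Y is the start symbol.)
No shift-reduce conflicts

Augment with Y' → Y and build the canonical LR(0) collection (I0 = CLOSURE({[Y' → . Y]}), then GOTO on every symbol after a dot until no new states appear). It has 12 states:
  I0: { [F → . -], [F → . n - -], [Y → . / Y F], [Y → . F], [Y → . b b], [Y' → . Y] }  — shift
  I1: { [F → - .] }  — reduce
  I2: { [F → . -], [F → . n - -], [Y → . / Y F], [Y → . F], [Y → . b b], [Y → / . Y F] }  — shift
  I3: { [Y → F .] }  — reduce
  I4: { [Y' → Y .] }  — accept
  I5: { [Y → b . b] }  — shift
  I6: { [F → n . - -] }  — shift
  I7: { [F → n - . -] }  — shift
  I8: { [F → n - - .] }  — reduce
  I9: { [Y → b b .] }  — reduce
  I10: { [F → . -], [F → . n - -], [Y → / Y . F] }  — shift
  I11: { [Y → / Y F .] }  — reduce

No state contains both a complete item and a shift item.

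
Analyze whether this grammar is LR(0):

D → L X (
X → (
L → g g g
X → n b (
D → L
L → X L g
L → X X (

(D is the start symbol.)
A grammar is LR(0) if no state in the canonical LR(0) collection has:
  - both a shift item (dot before a terminal) and a complete item (shift-reduce conflict), or
  - two or more complete items (reduce-reduce conflict; the accept item [D' → D .] counts as a complete item here).

Augment with D' → D and build the canonical LR(0) collection (I0 = CLOSURE({[D' → . D]}), then GOTO on every symbol after a dot until no new states appear). It has 17 states:
  I0: { [D → . L X (], [D → . L], [D' → . D], [L → . X L g], [L → . X X (], [L → . g g g], [X → . (], [X → . n b (] }  — shift
  I1: { [X → ( .] }  — reduce
  I2: { [D' → D .] }  — accept
  I3: { [D → L . X (], [D → L .], [X → . (], [X → . n b (] }  — shift, reduce
  I4: { [L → . X L g], [L → . X X (], [L → . g g g], [L → X . L g], [L → X . X (], [X → . (], [X → . n b (] }  — shift
  I5: { [L → g . g g] }  — shift
  I6: { [X → n . b (] }  — shift
  I7: { [X → n b . (] }  — shift
  I8: { [X → n b ( .] }  — reduce
  I9: { [L → g g . g] }  — shift
  I10: { [L → g g g .] }  — reduce
  I11: { [L → X L . g] }  — shift
  I12: { [L → . X L g], [L → . X X (], [L → . g g g], [L → X . L g], [L → X . X (], [L → X X . (], [X → . (], [X → . n b (] }  — shift
  I13: { [L → X X ( .], [X → ( .] }  — 2 reduces
  I14: { [L → X L g .] }  — reduce
  I15: { [D → L X . (] }  — shift
  I16: { [D → L X ( .] }  — reduce

Conflict in state I3:
  Shift-reduce conflict between [D → L .] and [X → . (]
So the grammar is NOT LR(0).

Answer: No. Shift-reduce conflict between [D → L .] and [X → . (]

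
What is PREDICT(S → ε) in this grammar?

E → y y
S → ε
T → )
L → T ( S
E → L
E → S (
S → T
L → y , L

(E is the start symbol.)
PREDICT(S → ε) = (FIRST(RHS) \ {ε}) ∪ (FOLLOW(S) if ε ∈ FIRST(RHS), i.e. RHS ⇒* ε)
The right-hand side is ε (FIRST(ε) = { ε }), so the predict set is FOLLOW(S) = { $, '(' }
PREDICT(S → ε) = { $, '(' }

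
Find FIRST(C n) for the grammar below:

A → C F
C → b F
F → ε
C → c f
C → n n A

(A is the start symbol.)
FIRST sets of the non-terminals involved (from the grammar, by fixed-point iteration):
  FIRST(C) = { 'b', 'c', 'n' }

To compute FIRST(C n), process the symbols left to right:
Symbol C is a non-terminal. Add FIRST(C) \ {ε} = { 'b', 'c', 'n' }
C is not nullable (ε ∉ FIRST(C)), so stop here.
FIRST(C n) = { 'b', 'c', 'n' }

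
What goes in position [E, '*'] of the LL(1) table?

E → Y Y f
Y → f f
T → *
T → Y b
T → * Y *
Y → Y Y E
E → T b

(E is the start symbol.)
E → T b

To find M[E, '*'], we find productions for E where '*' is in the predict set (PREDICT(N → α) = (FIRST(α) \ {ε}) ∪ (FOLLOW(N) if α ⇒* ε)).

Relevant sets:
  FIRST(Y) = { 'f' }
  FIRST(T) = { '*', 'f' }

E → Y Y f: PREDICT = { 'f' }
E → T b: PREDICT = { '*', 'f' }
  '*' is in predict set, so this production goes in M[E, '*']

M[E, '*'] = E → T b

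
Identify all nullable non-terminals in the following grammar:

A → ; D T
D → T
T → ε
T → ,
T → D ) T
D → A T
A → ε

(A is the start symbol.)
{ 'A', 'D', 'T' }

A non-terminal is nullable if it can derive ε (the empty string): either it has an ε-production, or it has a production whose right-hand side consists entirely of nullable non-terminals.

ε-productions: T → ε, A → ε
So T, A are immediately nullable.
D → T: every symbol on the right is nullable, so D is nullable too.
Every non-terminal is now nullable.
Nullable = { 'A', 'D', 'T' }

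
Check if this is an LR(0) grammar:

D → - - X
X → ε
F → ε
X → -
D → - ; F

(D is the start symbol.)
No. Shift-reduce conflict between [X → .] and [X → . -]

Augment with D' → D and build the canonical LR(0) collection (I0 = CLOSURE({[D' → . D]}), then GOTO on every symbol after a dot until no new states appear). It has 8 states:
  I0: { [D → . - - X], [D → . - ; F], [D' → . D] }  — shift
  I1: { [D → - . - X], [D → - . ; F] }  — shift
  I2: { [D' → D .] }  — accept
  I3: { [D → - - . X], [X → . -], [X → .] }  — shift, reduce
  I4: { [D → - ; . F], [F → .] }  — reduce
  I5: { [D → - ; F .] }  — reduce
  I6: { [X → - .] }  — reduce
  I7: { [D → - - X .] }  — reduce

Conflict in state I3:
  Shift-reduce conflict between [X → .] and [X → . -]
So the grammar is NOT LR(0).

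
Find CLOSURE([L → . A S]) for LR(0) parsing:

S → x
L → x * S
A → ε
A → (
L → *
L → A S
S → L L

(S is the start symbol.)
{ [A → . (], [A → .], [L → . A S] }

Start with: [L → . A S]
  [L → . A S] has the dot before A: add [A → .], [A → . (]
No further items can be added.

CLOSURE = { [A → . (], [A → .], [L → . A S] }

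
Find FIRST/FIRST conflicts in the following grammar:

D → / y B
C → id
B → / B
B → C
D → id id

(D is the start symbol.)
A FIRST/FIRST conflict occurs when two productions N → α and N → β for the same non-terminal have FIRST(α) ∩ FIRST(β) ≠ ∅ (with ε ∈ FIRST of a nullable right-hand side, so two nullable alternatives also conflict).

FIRST sets of the non-terminals at (or reachable through a nullable prefix from) the front of some alternative:
  FIRST(C) = { 'id' }

Productions for D:
  D → / y B: FIRST = { '/' }
  D → id id: FIRST = { 'id' }
Productions for B:
  B → / B: FIRST = { '/' }
  B → C: FIRST = { 'id' }
C has only one production, so no FIRST/FIRST conflict is possible there.

All alternatives of each non-terminal have pairwise disjoint FIRST sets.

Answer: No FIRST/FIRST conflicts.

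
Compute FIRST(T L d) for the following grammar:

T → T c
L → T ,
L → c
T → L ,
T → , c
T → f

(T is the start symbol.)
{ ',', 'c', 'f' }

FIRST sets of the non-terminals involved (from the grammar, by fixed-point iteration):
  FIRST(T) = { ',', 'c', 'f' }

To compute FIRST(T L d), process the symbols left to right:
Symbol T is a non-terminal. Add FIRST(T) \ {ε} = { ',', 'c', 'f' }
T is not nullable (ε ∉ FIRST(T)), so stop here.
FIRST(T L d) = { ',', 'c', 'f' }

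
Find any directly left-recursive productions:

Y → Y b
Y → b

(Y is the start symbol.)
Yes, Y is left-recursive

Y → Y b: LEFT RECURSIVE (starts with Y)
Y → b: starts with b

The grammar has direct left recursion on: Y.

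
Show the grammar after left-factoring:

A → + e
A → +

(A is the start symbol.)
A → + A'
A' → e
A' → ε

Left-factoring transforms A → αβ₁ | αβ₂ into A → αA' and A' → β₁ | β₂
(α is the longest common prefix among the alternatives). Repeat until
no nonterminal has two alternatives with a common prefix.

Round 1: A has alternatives sharing prefix '+'. Introduce A': A → + A'
  Add: A' → e
  Add: A' → ε

No remaining common prefixes — done.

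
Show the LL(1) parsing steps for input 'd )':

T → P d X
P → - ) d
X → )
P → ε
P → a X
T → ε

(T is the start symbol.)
LL(1) parsing maintains a stack (initially the start symbol over $) and the input. At each step: if the stack top is a terminal, match it against the current input token; if it is a non-terminal N, replace it with the RHS of M[N, lookahead] (the unique production whose predict set contains the lookahead).

Stack is shown with the top on the left.

Stack    Input  Action
----------------------
T $      d ) $  output T → P d X
P d X $  d ) $  output P → ε
d X $    d ) $  match 'd'
X $      ) $    output X → )
) $      ) $    match ')'
$        $      accept

The string is accepted.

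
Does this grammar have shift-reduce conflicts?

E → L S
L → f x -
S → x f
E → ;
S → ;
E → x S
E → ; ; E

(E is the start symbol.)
A shift-reduce conflict occurs when an LR(0) state has both:
  - a complete (reduce) item [A → α .] (dot at the end), and
  - a shift item [B → β . c γ] (dot before a terminal).

Augment with E' → E and build the canonical LR(0) collection (I0 = CLOSURE({[E' → . E]}), then GOTO on every symbol after a dot until no new states appear). It has 15 states:
  I0: { [E → . ; ; E], [E → . ;], [E → . L S], [E → . x S], [E' → . E], [L → . f x -] }  — shift
  I1: { [E → ; . ; E], [E → ; .] }  — shift, reduce
  I2: { [E' → E .] }  — accept
  I3: { [E → L . S], [S → . ;], [S → . x f] }  — shift
  I4: { [L → f . x -] }  — shift
  I5: { [E → x . S], [S → . ;], [S → . x f] }  — shift
  I6: { [S → ; .] }  — reduce
  I7: { [E → x S .] }  — reduce
  I8: { [S → x . f] }  — shift
  I9: { [S → x f .] }  — reduce
  I10: { [L → f x . -] }  — shift
  I11: { [L → f x - .] }  — reduce
  I12: { [E → L S .] }  — reduce
  I13: { [E → . ; ; E], [E → . ;], [E → . L S], [E → . x S], [E → ; ; . E], [L → . f x -] }  — shift
  I14: { [E → ; ; E .] }  — reduce

I1 contains reduce item [E → ; .] and shift item [E → ; . ; E] — shift-reduce conflict.

Answer: Yes — I1: [E → ; .] vs [E → ; . ; E]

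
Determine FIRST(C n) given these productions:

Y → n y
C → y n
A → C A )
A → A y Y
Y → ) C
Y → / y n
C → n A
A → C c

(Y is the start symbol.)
{ 'n', 'y' }

FIRST sets of the non-terminals involved (from the grammar, by fixed-point iteration):
  FIRST(C) = { 'n', 'y' }

To compute FIRST(C n), process the symbols left to right:
Symbol C is a non-terminal. Add FIRST(C) \ {ε} = { 'n', 'y' }
C is not nullable (ε ∉ FIRST(C)), so stop here.
FIRST(C n) = { 'n', 'y' }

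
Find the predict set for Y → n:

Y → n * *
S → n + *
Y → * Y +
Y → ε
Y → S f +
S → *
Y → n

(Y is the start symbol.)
PREDICT(Y → n) = (FIRST(RHS) \ {ε}) ∪ (FOLLOW(Y) if ε ∈ FIRST(RHS), i.e. RHS ⇒* ε)
FIRST(n) = { 'n' }
ε ∉ FIRST(n), so FOLLOW(Y) is not added.
PREDICT(Y → n) = { 'n' }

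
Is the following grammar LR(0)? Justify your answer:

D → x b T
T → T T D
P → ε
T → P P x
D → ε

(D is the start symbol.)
Augment with D' → D and build the canonical LR(0) collection (I0 = CLOSURE({[D' → . D]}), then GOTO on every symbol after a dot until no new states appear). It has 10 states:
  I0: { [D → . x b T], [D → .], [D' → . D] }  — shift, reduce
  I1: { [D' → D .] }  — accept
  I2: { [D → x . b T] }  — shift
  I3: { [D → x b . T], [P → .], [T → . P P x], [T → . T T D] }  — reduce
  I4: { [P → .], [T → P . P x] }  — reduce
  I5: { [D → x b T .], [P → .], [T → . P P x], [T → . T T D], [T → T . T D] }  — 2 reduces
  I6: { [D → . x b T], [D → .], [P → .], [T → . P P x], [T → . T T D], [T → T . T D], [T → T T . D] }  — shift, 2 reduces
  I7: { [T → T T D .] }  — reduce
  I8: { [T → P P . x] }  — shift
  I9: { [T → P P x .] }  — reduce

Conflict in state I0:
  Shift-reduce conflict between [D → .] and [D → . x b T]
So the grammar is NOT LR(0).

Answer: No. Shift-reduce conflict between [D → .] and [D → . x b T]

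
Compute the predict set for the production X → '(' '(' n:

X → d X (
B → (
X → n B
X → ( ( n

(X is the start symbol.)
{ '(' }

PREDICT(X → '(' '(' n) = (FIRST(RHS) \ {ε}) ∪ (FOLLOW(X) if ε ∈ FIRST(RHS), i.e. RHS ⇒* ε)
FIRST('(' '(' n) = { '(' }
ε ∉ FIRST('(' '(' n), so FOLLOW(X) is not added.
PREDICT(X → '(' '(' n) = { '(' }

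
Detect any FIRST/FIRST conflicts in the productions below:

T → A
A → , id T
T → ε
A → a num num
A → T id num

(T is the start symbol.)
A FIRST/FIRST conflict occurs when two productions N → α and N → β for the same non-terminal have FIRST(α) ∩ FIRST(β) ≠ ∅ (with ε ∈ FIRST of a nullable right-hand side, so two nullable alternatives also conflict).

FIRST sets of the non-terminals at (or reachable through a nullable prefix from) the front of some alternative:
  FIRST(A) = { ',', 'a', 'id' }
  FIRST(T) = { ',', 'a', 'id', ε }

Productions for T:
  T → A: FIRST = { ',', 'a', 'id' }
  T → ε: FIRST = { ε }
Productions for A:
  A → , id T: FIRST = { ',' }
  A → a num num: FIRST = { 'a' }
  A → T id num: FIRST = { ',', 'a', 'id' }

Conflict for A: A → , id T and A → T id num
  Overlap: { ',' }
Conflict for A: A → a num num and A → T id num
  Overlap: { 'a' }

Answer: Yes. A → ',' id T / A → T id num on { ',' }; A → a num num / A → T id num on { 'a' }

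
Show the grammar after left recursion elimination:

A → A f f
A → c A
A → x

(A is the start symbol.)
A → c A A'
A → x A'
A' → f f A'
A' → ε

A is directly left-recursive. The standard transformation for
  A → A α₁ | ... | A α_m | β₁ | ... | β_n
is
  A  → β₁ A' | ... | β_n A'
  A' → α₁ A' | ... | α_m A' | ε

A → c A becomes A → c A A'
A → x becomes A → x A'
A → A f f becomes A' → f f A'
Add A' → ε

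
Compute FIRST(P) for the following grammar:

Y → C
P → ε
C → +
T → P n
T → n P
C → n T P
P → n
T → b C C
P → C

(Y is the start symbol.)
{ '+', 'n', ε }

FIRST sets of the other non-terminals involved (by the same procedure, iterated to a fixed point):
  FIRST(C) = { '+', 'n' }

From P → ε:
  - ε-production, so ε ∈ FIRST(P)
From P → n:
  - n is a terminal: add 'n' and stop
From P → C:
  - C is a non-terminal: add FIRST(C) \ {ε} = { '+', 'n' }
    C is not nullable, so stop

Collecting: FIRST(P) = { '+', 'n', ε }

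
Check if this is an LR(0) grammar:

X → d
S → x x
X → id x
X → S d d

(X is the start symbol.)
Yes, the grammar is LR(0)

A grammar is LR(0) if no state in the canonical LR(0) collection has:
  - both a shift item (dot before a terminal) and a complete item (shift-reduce conflict), or
  - two or more complete items (reduce-reduce conflict; the accept item [X' → X .] counts as a complete item here).

Augment with X' → X and build the canonical LR(0) collection (I0 = CLOSURE({[X' → . X]}), then GOTO on every symbol after a dot until no new states appear). It has 10 states:
  I0: { [S → . x x], [X → . S d d], [X → . d], [X → . id x], [X' → . X] }  — shift
  I1: { [X → S . d d] }  — shift
  I2: { [X' → X .] }  — accept
  I3: { [X → d .] }  — reduce
  I4: { [X → id . x] }  — shift
  I5: { [S → x . x] }  — shift
  I6: { [S → x x .] }  — reduce
  I7: { [X → id x .] }  — reduce
  I8: { [X → S d . d] }  — shift
  I9: { [X → S d d .] }  — reduce

Every state is either a pure shift/goto state or contains exactly one complete item and nothing to shift — no conflicts. The grammar is LR(0).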